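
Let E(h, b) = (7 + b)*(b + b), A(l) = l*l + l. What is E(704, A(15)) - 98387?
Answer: 20173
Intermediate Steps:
A(l) = l + l**2 (A(l) = l**2 + l = l + l**2)
E(h, b) = 2*b*(7 + b) (E(h, b) = (7 + b)*(2*b) = 2*b*(7 + b))
E(704, A(15)) - 98387 = 2*(15*(1 + 15))*(7 + 15*(1 + 15)) - 98387 = 2*(15*16)*(7 + 15*16) - 98387 = 2*240*(7 + 240) - 98387 = 2*240*247 - 98387 = 118560 - 98387 = 20173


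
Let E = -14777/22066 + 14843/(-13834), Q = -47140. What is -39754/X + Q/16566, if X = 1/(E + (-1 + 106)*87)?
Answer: -20864736473103342172/57465391533 ≈ -3.6308e+8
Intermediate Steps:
E = -132987664/76315261 (E = -14777*1/22066 + 14843*(-1/13834) = -14777/22066 - 14843/13834 = -132987664/76315261 ≈ -1.7426)
X = 76315261/697006921571 (X = 1/(-132987664/76315261 + (-1 + 106)*87) = 1/(-132987664/76315261 + 105*87) = 1/(-132987664/76315261 + 9135) = 1/(697006921571/76315261) = 76315261/697006921571 ≈ 0.00010949)
-39754/X + Q/16566 = -39754/76315261/697006921571 - 47140/16566 = -39754*697006921571/76315261 - 47140*1/16566 = -2518983014557594/6937751 - 23570/8283 = -20864736473103342172/57465391533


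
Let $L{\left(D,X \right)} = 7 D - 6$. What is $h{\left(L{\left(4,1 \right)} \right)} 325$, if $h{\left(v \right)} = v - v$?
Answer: $0$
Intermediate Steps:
$L{\left(D,X \right)} = -6 + 7 D$
$h{\left(v \right)} = 0$
$h{\left(L{\left(4,1 \right)} \right)} 325 = 0 \cdot 325 = 0$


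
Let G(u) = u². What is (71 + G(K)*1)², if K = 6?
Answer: 11449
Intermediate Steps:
(71 + G(K)*1)² = (71 + 6²*1)² = (71 + 36*1)² = (71 + 36)² = 107² = 11449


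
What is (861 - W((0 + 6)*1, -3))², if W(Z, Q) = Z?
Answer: 731025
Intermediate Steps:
(861 - W((0 + 6)*1, -3))² = (861 - (0 + 6))² = (861 - 6)² = 855² = 731025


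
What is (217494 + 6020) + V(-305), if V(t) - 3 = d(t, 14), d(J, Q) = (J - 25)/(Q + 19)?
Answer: 223507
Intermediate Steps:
d(J, Q) = (-25 + J)/(19 + Q)
V(t) = 74/33 + t/33 (V(t) = 3 + (-25 + t)/(19 + 14) = 3 + (-25 + t)/33 = 3 + (-25/33 + t/33) = 74/33 + t/33)
(217494 + 6020) + V(-305) = (217494 + 6020) + (74/33 + (1/33)*(-305)) = 223514 + (74/33 - 305/33) = 223514 - 7 = 223507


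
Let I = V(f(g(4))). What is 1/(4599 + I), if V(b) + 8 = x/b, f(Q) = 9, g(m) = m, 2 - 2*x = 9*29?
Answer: 18/82379 ≈ 0.00021850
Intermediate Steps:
x = -259/2 (x = 1 - 9*29/2 = 1 - 1/2*261 = 1 - 261/2 = -259/2 ≈ -129.50)
V(b) = -8 - 259/(2*b)
I = -403/18 (I = -8 - 259/2/9 = -8 - 259/2*1/9 = -8 - 259/18 = -403/18 ≈ -22.389)
1/(4599 + I) = 1/(4599 - 403/18) = 1/(82379/18) = 18/82379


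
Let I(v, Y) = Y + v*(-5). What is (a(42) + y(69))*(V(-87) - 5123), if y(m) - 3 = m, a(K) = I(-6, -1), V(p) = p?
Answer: -526210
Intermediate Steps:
I(v, Y) = Y - 5*v
a(K) = 29 (a(K) = -1 - 5*(-6) = -1 + 30 = 29)
y(m) = 3 + m
(a(42) + y(69))*(V(-87) - 5123) = (29 + (3 + 69))*(-87 - 5123) = (29 + 72)*(-5210) = 101*(-5210) = -526210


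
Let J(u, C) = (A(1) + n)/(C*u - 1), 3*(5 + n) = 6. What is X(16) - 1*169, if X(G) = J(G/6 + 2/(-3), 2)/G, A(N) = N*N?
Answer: -4057/24 ≈ -169.04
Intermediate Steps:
A(N) = N²
n = -3 (n = -5 + (⅓)*6 = -5 + 2 = -3)
J(u, C) = -2/(-1 + C*u) (J(u, C) = (1² - 3)/(C*u - 1) = (1 - 3)/(-1 + C*u) = -2/(-1 + C*u))
X(G) = -2/(G*(-7/3 + G/3)) (X(G) = (-2/(-1 + 2*(G/6 + 2/(-3))))/G = (-2/(-1 + 2*(G*(⅙) + 2*(-⅓))))/G = (-2/(-1 + 2*(G/6 - ⅔)))/G = (-2/(-1 + 2*(-⅔ + G/6)))/G = (-2/(-1 + (-4/3 + G/3)))/G = (-2/(-7/3 + G/3))/G = -2/(G*(-7/3 + G/3)))
X(16) - 1*169 = -6/(16*(-7 + 16)) - 1*169 = -6*1/16/9 - 169 = -6*1/16*⅑ - 169 = -1/24 - 169 = -4057/24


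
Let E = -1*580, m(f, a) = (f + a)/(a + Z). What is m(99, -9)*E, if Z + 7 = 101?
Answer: -10440/17 ≈ -614.12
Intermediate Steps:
Z = 94 (Z = -7 + 101 = 94)
m(f, a) = (a + f)/(94 + a) (m(f, a) = (f + a)/(a + 94) = (a + f)/(94 + a))
E = -580
m(99, -9)*E = ((-9 + 99)/(94 - 9))*(-580) = (90/85)*(-580) = ((1/85)*90)*(-580) = (18/17)*(-580) = -10440/17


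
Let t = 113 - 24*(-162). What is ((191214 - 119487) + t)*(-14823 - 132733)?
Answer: -11174120768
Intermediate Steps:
t = 4001 (t = 113 + 3888 = 4001)
((191214 - 119487) + t)*(-14823 - 132733) = ((191214 - 119487) + 4001)*(-14823 - 132733) = (71727 + 4001)*(-147556) = 75728*(-147556) = -11174120768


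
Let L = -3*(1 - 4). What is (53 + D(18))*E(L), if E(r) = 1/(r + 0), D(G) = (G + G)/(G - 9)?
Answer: 19/3 ≈ 6.3333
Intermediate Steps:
L = 9 (L = -3*(-3) = 9)
D(G) = 2*G/(-9 + G) (D(G) = (2*G)/(-9 + G) = 2*G/(-9 + G))
E(r) = 1/r
(53 + D(18))*E(L) = (53 + 2*18/(-9 + 18))/9 = (53 + 2*18/9)*(1/9) = (53 + 2*18*(1/9))*(1/9) = (53 + 4)*(1/9) = 57*(1/9) = 19/3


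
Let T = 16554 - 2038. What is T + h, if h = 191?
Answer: 14707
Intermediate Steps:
T = 14516
T + h = 14516 + 191 = 14707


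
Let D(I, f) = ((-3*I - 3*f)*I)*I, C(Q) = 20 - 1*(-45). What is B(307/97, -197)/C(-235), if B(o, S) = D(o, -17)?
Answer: 379446474/59323745 ≈ 6.3962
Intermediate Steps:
C(Q) = 65 (C(Q) = 20 + 45 = 65)
D(I, f) = I**2*(-3*I - 3*f) (D(I, f) = (I*(-3*I - 3*f))*I = I**2*(-3*I - 3*f))
B(o, S) = 3*o**2*(17 - o) (B(o, S) = 3*o**2*(-o - 1*(-17)) = 3*o**2*(-o + 17) = 3*o**2*(17 - o))
B(307/97, -197)/C(-235) = (3*(307/97)**2*(17 - 307/97))/65 = (3*(307*(1/97))**2*(17 - 307/97))*(1/65) = (3*(307/97)**2*(17 - 1*307/97))*(1/65) = (3*(94249/9409)*(17 - 307/97))*(1/65) = (3*(94249/9409)*(1342/97))*(1/65) = (379446474/912673)*(1/65) = 379446474/59323745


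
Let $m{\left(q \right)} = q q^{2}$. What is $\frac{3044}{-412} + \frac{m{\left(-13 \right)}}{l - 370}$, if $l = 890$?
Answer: $- \frac{47847}{4120} \approx -11.613$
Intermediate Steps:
$m{\left(q \right)} = q^{3}$
$\frac{3044}{-412} + \frac{m{\left(-13 \right)}}{l - 370} = \frac{3044}{-412} + \frac{\left(-13\right)^{3}}{890 - 370} = 3044 \left(- \frac{1}{412}\right) - \frac{2197}{890 - 370} = - \frac{761}{103} - \frac{2197}{520} = - \frac{761}{103} - \frac{169}{40} = - \frac{47847}{4120}$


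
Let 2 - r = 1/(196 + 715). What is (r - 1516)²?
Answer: 1902344355025/829921 ≈ 2.2922e+6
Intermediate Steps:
r = 1821/911 (r = 2 - 1/(196 + 715) = 2 - 1/911 = 1821/911 ≈ 1.9989)
(r - 1516)² = (1821/911 - 1516)² = (-1379255/911)² = 1902344355025/829921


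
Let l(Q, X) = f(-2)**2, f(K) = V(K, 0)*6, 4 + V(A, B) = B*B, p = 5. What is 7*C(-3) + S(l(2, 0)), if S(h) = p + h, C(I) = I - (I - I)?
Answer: 560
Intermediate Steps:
V(A, B) = -4 + B**2 (V(A, B) = -4 + B*B = -4 + B**2)
f(K) = -24 (f(K) = (-4 + 0**2)*6 = (-4 + 0)*6 = -4*6 = -24)
l(Q, X) = 576 (l(Q, X) = (-24)**2 = 576)
C(I) = I (C(I) = I - 1*0 = I + 0 = I)
S(h) = 5 + h
7*C(-3) + S(l(2, 0)) = 7*(-3) + (5 + 576) = -21 + 581 = 560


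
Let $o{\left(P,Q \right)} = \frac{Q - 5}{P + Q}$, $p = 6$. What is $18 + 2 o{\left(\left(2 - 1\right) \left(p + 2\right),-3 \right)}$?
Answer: $\frac{74}{5} \approx 14.8$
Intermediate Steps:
$o{\left(P,Q \right)} = \frac{-5 + Q}{P + Q}$
$18 + 2 o{\left(\left(2 - 1\right) \left(p + 2\right),-3 \right)} = 18 + 2 \frac{-5 - 3}{\left(2 - 1\right) \left(6 + 2\right) - 3} = 18 + 2 \frac{1}{1 \cdot 8 - 3} \left(-8\right) = 18 + 2 \frac{1}{8 - 3} \left(-8\right) = 18 + 2 \cdot \frac{1}{5} \left(-8\right) = 18 + 2 \left(- \frac{8}{5}\right) = 18 - \frac{16}{5} = \frac{74}{5}$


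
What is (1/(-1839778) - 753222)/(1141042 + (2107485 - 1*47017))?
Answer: -1385761264717/5890067664780 ≈ -0.23527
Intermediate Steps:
(1/(-1839778) - 753222)/(1141042 + (2107485 - 1*47017)) = (-1/1839778 - 753222)/(1141042 + (2107485 - 47017)) = -1385761264717/(1839778*(1141042 + 2060468)) = -1385761264717/1839778/3201510 = -1385761264717/1839778*1/3201510 = -1385761264717/5890067664780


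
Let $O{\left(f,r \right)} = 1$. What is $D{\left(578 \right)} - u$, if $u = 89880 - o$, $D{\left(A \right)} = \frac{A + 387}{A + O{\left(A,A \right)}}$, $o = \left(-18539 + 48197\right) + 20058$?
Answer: $- \frac{120487}{3} \approx -40162.0$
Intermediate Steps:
$o = 49716$ ($o = 29658 + 20058 = 49716$)
$D{\left(A \right)} = \frac{387 + A}{1 + A}$ ($D{\left(A \right)} = \frac{A + 387}{A + 1} = \frac{387 + A}{1 + A}$)
$u = 40164$ ($u = 89880 - 49716 = 40164$)
$D{\left(578 \right)} - u = \frac{387 + 578}{1 + 578} - 40164 = \frac{1}{579} \cdot 965 - 40164 = \frac{5}{3} - 40164 = - \frac{120487}{3}$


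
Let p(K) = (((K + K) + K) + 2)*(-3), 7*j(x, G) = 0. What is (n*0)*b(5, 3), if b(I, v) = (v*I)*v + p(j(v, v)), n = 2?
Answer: 0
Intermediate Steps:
j(x, G) = 0 (j(x, G) = (⅐)*0 = 0)
p(K) = -6 - 9*K (p(K) = ((2*K + K) + 2)*(-3) = (3*K + 2)*(-3) = (2 + 3*K)*(-3) = -6 - 9*K)
b(I, v) = -6 + I*v² (b(I, v) = (v*I)*v + (-6 - 9*0) = (I*v)*v + (-6 + 0) = I*v² - 6 = -6 + I*v²)
(n*0)*b(5, 3) = (2*0)*(-6 + 5*3²) = 0*(-6 + 5*9) = 0*(-6 + 45) = 0*39 = 0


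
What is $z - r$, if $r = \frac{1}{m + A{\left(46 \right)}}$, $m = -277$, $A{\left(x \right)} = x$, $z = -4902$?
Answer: $- \frac{1132361}{231} \approx -4902.0$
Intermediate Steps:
$r = - \frac{1}{231}$ ($r = \frac{1}{-277 + 46} = \frac{1}{-231} = - \frac{1}{231} \approx -0.004329$)
$z - r = -4902 - - \frac{1}{231} = -4902 + \frac{1}{231} = - \frac{1132361}{231}$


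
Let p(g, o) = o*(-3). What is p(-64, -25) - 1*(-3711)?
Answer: 3786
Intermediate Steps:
p(g, o) = -3*o
p(-64, -25) - 1*(-3711) = -3*(-25) - 1*(-3711) = 75 + 3711 = 3786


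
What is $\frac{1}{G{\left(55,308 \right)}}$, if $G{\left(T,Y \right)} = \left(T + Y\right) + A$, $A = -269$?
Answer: $\frac{1}{94} \approx 0.010638$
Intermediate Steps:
$G{\left(T,Y \right)} = -269 + T + Y$ ($G{\left(T,Y \right)} = \left(T + Y\right) - 269 = -269 + T + Y$)
$\frac{1}{G{\left(55,308 \right)}} = \frac{1}{-269 + 55 + 308} = \frac{1}{94}$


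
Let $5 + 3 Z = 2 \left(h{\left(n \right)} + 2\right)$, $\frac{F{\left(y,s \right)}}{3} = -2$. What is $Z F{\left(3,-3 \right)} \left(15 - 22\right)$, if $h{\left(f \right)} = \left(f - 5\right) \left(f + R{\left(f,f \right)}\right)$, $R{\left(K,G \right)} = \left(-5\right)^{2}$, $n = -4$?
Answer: $-5306$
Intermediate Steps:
$F{\left(y,s \right)} = -6$ ($F{\left(y,s \right)} = 3 \left(-2\right) = -6$)
$R{\left(K,G \right)} = 25$
$h{\left(f \right)} = \left(-5 + f\right) \left(25 + f\right)$ ($h{\left(f \right)} = \left(f - 5\right) \left(f + 25\right) = \left(-5 + f\right) \left(25 + f\right)$)
$Z = - \frac{379}{3}$ ($Z = - \frac{5}{3} + \frac{2 \left(\left(-125 + \left(-4\right)^{2} + 20 \left(-4\right)\right) + 2\right)}{3} = - \frac{5}{3} + \frac{2 \left(\left(-125 + 16 - 80\right) + 2\right)}{3} = - \frac{5}{3} + \frac{2 \left(-189 + 2\right)}{3} = - \frac{5}{3} + \frac{2 \left(-187\right)}{3} = - \frac{5}{3} + \frac{1}{3} \left(-374\right) = - \frac{5}{3} - \frac{374}{3} = - \frac{379}{3} \approx -126.33$)
$Z F{\left(3,-3 \right)} \left(15 - 22\right) = \left(- \frac{379}{3}\right) \left(-6\right) \left(15 - 22\right) = 758 \left(15 - 22\right) = 758 \left(-7\right) = -5306$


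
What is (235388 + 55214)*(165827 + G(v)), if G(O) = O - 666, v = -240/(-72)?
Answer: 143991256786/3 ≈ 4.7997e+10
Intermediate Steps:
v = 10/3 (v = -240*(-1/72) = 10/3 ≈ 3.3333)
G(O) = -666 + O
(235388 + 55214)*(165827 + G(v)) = (235388 + 55214)*(165827 + (-666 + 10/3)) = 290602*(165827 - 1988/3) = 290602*(495493/3) = 143991256786/3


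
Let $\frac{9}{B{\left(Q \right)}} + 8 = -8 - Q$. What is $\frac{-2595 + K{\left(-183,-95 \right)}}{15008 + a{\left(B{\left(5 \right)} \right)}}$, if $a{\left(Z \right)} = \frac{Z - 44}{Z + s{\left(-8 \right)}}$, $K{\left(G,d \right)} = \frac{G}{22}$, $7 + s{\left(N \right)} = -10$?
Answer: $- \frac{1164551}{6714719} \approx -0.17343$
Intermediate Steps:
$s{\left(N \right)} = -17$ ($s{\left(N \right)} = -7 - 10 = -17$)
$K{\left(G,d \right)} = \frac{G}{22}$
$B{\left(Q \right)} = \frac{9}{-16 - Q}$ ($B{\left(Q \right)} = \frac{9}{-8 - \left(8 + Q\right)} = \frac{9}{-16 - Q}$)
$a{\left(Z \right)} = \frac{-44 + Z}{-17 + Z}$ ($a{\left(Z \right)} = \frac{Z - 44}{Z - 17} = \frac{-44 + Z}{-17 + Z}$)
$\frac{-2595 + K{\left(-183,-95 \right)}}{15008 + a{\left(B{\left(5 \right)} \right)}} = \frac{-2595 + \frac{1}{22} \left(-183\right)}{15008 + \frac{-44 - \frac{9}{16 + 5}}{-17 - \frac{9}{16 + 5}}} = \frac{-2595 - \frac{183}{22}}{15008 + \frac{-44 - \frac{9}{21}}{-17 - \frac{9}{21}}} = - \frac{57273}{22 \left(15008 + \frac{-44 - \frac{3}{7}}{-17 - \frac{3}{7}}\right)} = - \frac{57273}{22 \left(15008 + \frac{1}{- \frac{122}{7}} \left(- \frac{311}{7}\right)\right)} = - \frac{57273}{22 \left(15008 - - \frac{311}{122}\right)} = - \frac{57273}{22 \left(15008 + \frac{311}{122}\right)} = - \frac{57273}{22 \cdot \frac{1831287}{122}} = \left(- \frac{57273}{22}\right) \frac{122}{1831287} = - \frac{1164551}{6714719}$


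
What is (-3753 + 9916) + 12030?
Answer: 18193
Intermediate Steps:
(-3753 + 9916) + 12030 = 6163 + 12030 = 18193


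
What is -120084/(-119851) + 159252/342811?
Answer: 60252627576/41086241161 ≈ 1.4665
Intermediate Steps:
-120084/(-119851) + 159252/342811 = -120084*(-1/119851) + 159252*(1/342811) = 120084/119851 + 159252/342811 = 60252627576/41086241161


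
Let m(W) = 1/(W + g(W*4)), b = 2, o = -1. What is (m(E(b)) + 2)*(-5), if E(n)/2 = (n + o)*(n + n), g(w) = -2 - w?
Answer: -255/26 ≈ -9.8077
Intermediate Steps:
E(n) = 4*n*(-1 + n) (E(n) = 2*((n - 1)*(n + n)) = 2*((-1 + n)*(2*n)) = 2*(2*n*(-1 + n)) = 4*n*(-1 + n))
m(W) = 1/(-2 - 3*W) (m(W) = 1/(W + (-2 - W*4)) = 1/(W + (-2 - 4*W)) = 1/(-2 - 3*W))
(m(E(b)) + 2)*(-5) = (-1/(2 + 3*(4*2*(-1 + 2))) + 2)*(-5) = (-1/(2 + 3*(4*2*1)) + 2)*(-5) = (-1/(2 + 3*8) + 2)*(-5) = (-1/(2 + 24) + 2)*(-5) = (-1/26 + 2)*(-5) = (51/26)*(-5) = -255/26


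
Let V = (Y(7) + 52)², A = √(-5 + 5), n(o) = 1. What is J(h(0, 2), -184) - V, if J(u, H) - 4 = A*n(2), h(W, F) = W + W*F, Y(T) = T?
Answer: -3477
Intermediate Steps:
A = 0 (A = √0 = 0)
h(W, F) = W + F*W
J(u, H) = 4 (J(u, H) = 4 + 0*1 = 4 + 0 = 4)
V = 3481 (V = (7 + 52)² = 59² = 3481)
J(h(0, 2), -184) - V = 4 - 1*3481 = 4 - 3481 = -3477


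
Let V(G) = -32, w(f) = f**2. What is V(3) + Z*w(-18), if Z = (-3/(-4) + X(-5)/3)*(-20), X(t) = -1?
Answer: -2732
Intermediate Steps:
Z = -25/3 (Z = (-3/(-4) - 1/3)*(-20) = (-3*(-1/4) - 1*1/3)*(-20) = (3/4 - 1/3)*(-20) = (5/12)*(-20) = -25/3 ≈ -8.3333)
V(3) + Z*w(-18) = -32 - 25/3*(-18)**2 = -32 - 25/3*324 = -32 - 2700 = -2732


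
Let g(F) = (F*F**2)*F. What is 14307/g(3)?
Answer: 4769/27 ≈ 176.63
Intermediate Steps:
g(F) = F**4 (g(F) = F**3*F = F**4)
14307/g(3) = 14307/3**4 = 14307/81 = (1/81)*14307 = 4769/27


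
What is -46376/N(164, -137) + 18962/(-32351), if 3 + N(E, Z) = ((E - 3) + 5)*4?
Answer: -1512843858/21384011 ≈ -70.746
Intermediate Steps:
N(E, Z) = 5 + 4*E (N(E, Z) = -3 + ((E - 3) + 5)*4 = -3 + ((-3 + E) + 5)*4 = -3 + (2 + E)*4 = -3 + (8 + 4*E) = 5 + 4*E)
-46376/N(164, -137) + 18962/(-32351) = -46376/(5 + 4*164) + 18962/(-32351) = -46376/(5 + 656) + 18962*(-1/32351) = -46376/661 - 18962/32351 = -1512843858/21384011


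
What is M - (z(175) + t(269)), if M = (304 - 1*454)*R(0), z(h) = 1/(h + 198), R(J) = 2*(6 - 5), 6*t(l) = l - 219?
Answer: -345028/1119 ≈ -308.34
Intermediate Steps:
t(l) = -73/2 + l/6 (t(l) = (l - 219)/6 = (-219 + l)/6 = -73/2 + l/6)
R(J) = 2 (R(J) = 2*1 = 2)
z(h) = 1/(198 + h)
M = -300 (M = (304 - 1*454)*2 = (304 - 454)*2 = -150*2 = -300)
M - (z(175) + t(269)) = -300 - (1/(198 + 175) + (-73/2 + (1/6)*269)) = -300 - (1/373 + (-73/2 + 269/6)) = -300 - (1/373 + 25/3) = -300 - 1*9328/1119 = -300 - 9328/1119 = -345028/1119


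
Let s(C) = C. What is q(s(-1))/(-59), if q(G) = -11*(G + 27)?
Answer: 286/59 ≈ 4.8475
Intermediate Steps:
q(G) = -297 - 11*G (q(G) = -11*(27 + G) = -297 - 11*G)
q(s(-1))/(-59) = (-297 - 11*(-1))/(-59) = -(-297 + 11)/59 = -1/59*(-286) = 286/59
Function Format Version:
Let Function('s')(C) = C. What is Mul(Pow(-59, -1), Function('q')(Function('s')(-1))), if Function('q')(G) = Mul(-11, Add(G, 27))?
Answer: Rational(286, 59) ≈ 4.8475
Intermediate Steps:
Function('q')(G) = Add(-297, Mul(-11, G)) (Function('q')(G) = Mul(-11, Add(27, G)) = Add(-297, Mul(-11, G)))
Mul(Pow(-59, -1), Function('q')(Function('s')(-1))) = Mul(Pow(-59, -1), Add(-297, Mul(-11, -1))) = Mul(Rational(-1, 59), Add(-297, 11)) = Mul(Rational(-1, 59), -286) = Rational(286, 59)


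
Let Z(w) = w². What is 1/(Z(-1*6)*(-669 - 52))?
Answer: -1/25956 ≈ -3.8527e-5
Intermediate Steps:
1/(Z(-1*6)*(-669 - 52)) = 1/((-1*6)²*(-669 - 52)) = 1/((-6)²*(-721)) = 1/(36*(-721)) = 1/(-25956) = -1/25956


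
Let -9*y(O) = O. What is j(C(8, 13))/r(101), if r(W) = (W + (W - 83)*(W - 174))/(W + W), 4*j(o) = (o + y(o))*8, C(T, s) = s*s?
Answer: -546208/10917 ≈ -50.033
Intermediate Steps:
C(T, s) = s²
y(O) = -O/9
j(o) = 16*o/9 (j(o) = ((o - o/9)*8)/4 = ((8*o/9)*8)/4 = (64*o/9)/4 = 16*o/9)
r(W) = (W + (-174 + W)*(-83 + W))/(2*W) (r(W) = (W + (-83 + W)*(-174 + W))/((2*W)) = (W + (-174 + W)*(-83 + W))*(1/(2*W)) = (W + (-174 + W)*(-83 + W))/(2*W))
j(C(8, 13))/r(101) = ((16/9)*13²)/(-128 + (½)*101 + 7221/101) = ((16/9)*169)/(-128 + 101/2 + 7221*(1/101)) = 2704/(9*(-128 + 101/2 + 7221/101)) = 2704/(9*(-1213/202)) = (2704/9)*(-202/1213) = -546208/10917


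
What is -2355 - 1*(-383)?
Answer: -1972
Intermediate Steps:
-2355 - 1*(-383) = -2355 + 383 = -1972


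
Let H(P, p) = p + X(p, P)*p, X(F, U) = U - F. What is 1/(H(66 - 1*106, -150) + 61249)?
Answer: 1/44599 ≈ 2.2422e-5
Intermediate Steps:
H(P, p) = p + p*(P - p) (H(P, p) = p + (P - p)*p = p + p*(P - p))
1/(H(66 - 1*106, -150) + 61249) = 1/(-150*(1 + (66 - 1*106) - 1*(-150)) + 61249) = 1/(-150*(1 + (66 - 106) + 150) + 61249) = 1/(-150*(1 - 40 + 150) + 61249) = 1/(-150*111 + 61249) = 1/(-16650 + 61249) = 1/44599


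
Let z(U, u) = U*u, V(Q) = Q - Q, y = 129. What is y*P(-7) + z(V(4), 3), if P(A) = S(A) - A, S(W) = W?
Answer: 0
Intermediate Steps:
V(Q) = 0
P(A) = 0 (P(A) = A - A = 0)
y*P(-7) + z(V(4), 3) = 129*0 + 0*3 = 0 + 0 = 0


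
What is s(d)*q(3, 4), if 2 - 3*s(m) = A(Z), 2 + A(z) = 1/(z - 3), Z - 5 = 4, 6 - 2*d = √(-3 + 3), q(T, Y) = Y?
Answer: 46/9 ≈ 5.1111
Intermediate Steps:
d = 3 (d = 3 - √(-3 + 3)/2 = 3 - √0/2 = 3 - ½*0 = 3 + 0 = 3)
Z = 9 (Z = 5 + 4 = 9)
A(z) = -2 + 1/(-3 + z) (A(z) = -2 + 1/(z - 3) = -2 + 1/(-3 + z))
s(m) = 23/18 (s(m) = ⅔ - (7 - 2*9)/(3*(-3 + 9)) = ⅔ - (7 - 18)/(3*6) = ⅔ - (-11)/18 = ⅔ - ⅓*(-11/6) = ⅔ + 11/18 = 23/18)
s(d)*q(3, 4) = (23/18)*4 = 46/9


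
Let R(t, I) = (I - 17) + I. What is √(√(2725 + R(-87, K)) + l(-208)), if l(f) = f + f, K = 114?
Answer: √(-416 + 2*√734) ≈ 19.021*I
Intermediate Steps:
R(t, I) = -17 + 2*I (R(t, I) = (-17 + I) + I = -17 + 2*I)
l(f) = 2*f
√(√(2725 + R(-87, K)) + l(-208)) = √(√(2725 + (-17 + 2*114)) + 2*(-208)) = √(√(2725 + (-17 + 228)) - 416) = √(√(2725 + 211) - 416) = √(√2936 - 416) = √(2*√734 - 416) = √(-416 + 2*√734)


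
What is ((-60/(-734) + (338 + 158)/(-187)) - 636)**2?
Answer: 1920583820185156/4709939641 ≈ 4.0777e+5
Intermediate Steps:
((-60/(-734) + (338 + 158)/(-187)) - 636)**2 = ((-60*(-1/734) + 496*(-1/187)) - 636)**2 = ((30/367 - 496/187) - 636)**2 = (-176422/68629 - 636)**2 = (-43824466/68629)**2 = 1920583820185156/4709939641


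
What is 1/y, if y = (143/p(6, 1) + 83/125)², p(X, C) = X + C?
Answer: 765625/340623936 ≈ 0.0022477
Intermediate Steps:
p(X, C) = C + X
y = 340623936/765625 (y = (143/(1 + 6) + 83/125)² = (143/7 + 83*(1/125))² = (143*(⅐) + 83/125)² = (143/7 + 83/125)² = (18456/875)² = 340623936/765625 ≈ 444.90)
1/y = 1/(340623936/765625) = 765625/340623936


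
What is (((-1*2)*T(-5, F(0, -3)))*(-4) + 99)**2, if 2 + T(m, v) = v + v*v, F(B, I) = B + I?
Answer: 17161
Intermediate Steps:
T(m, v) = -2 + v + v**2 (T(m, v) = -2 + (v + v*v) = -2 + (v + v**2) = -2 + v + v**2)
(((-1*2)*T(-5, F(0, -3)))*(-4) + 99)**2 = (((-1*2)*(-2 + (0 - 3) + (0 - 3)**2))*(-4) + 99)**2 = (-2*(-2 - 3 + (-3)**2)*(-4) + 99)**2 = (-2*(-2 - 3 + 9)*(-4) + 99)**2 = (-2*4*(-4) + 99)**2 = (-8*(-4) + 99)**2 = (32 + 99)**2 = 131**2 = 17161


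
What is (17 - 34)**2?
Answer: 289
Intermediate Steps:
(17 - 34)**2 = (-17)**2 = 289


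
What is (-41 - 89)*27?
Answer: -3510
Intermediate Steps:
(-41 - 89)*27 = -130*27 = -3510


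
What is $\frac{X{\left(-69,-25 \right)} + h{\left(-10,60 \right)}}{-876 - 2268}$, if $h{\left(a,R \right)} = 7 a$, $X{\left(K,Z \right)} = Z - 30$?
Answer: $\frac{125}{3144} \approx 0.039758$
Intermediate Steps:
$X{\left(K,Z \right)} = -30 + Z$
$\frac{X{\left(-69,-25 \right)} + h{\left(-10,60 \right)}}{-876 - 2268} = \frac{\left(-30 - 25\right) + 7 \left(-10\right)}{-876 - 2268} = \frac{-55 - 70}{-3144} = \left(-125\right) \left(- \frac{1}{3144}\right) = \frac{125}{3144}$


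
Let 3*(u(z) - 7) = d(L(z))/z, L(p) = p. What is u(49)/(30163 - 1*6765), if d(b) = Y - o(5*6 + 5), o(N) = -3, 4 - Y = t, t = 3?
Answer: 1033/3439506 ≈ 0.00030033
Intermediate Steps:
Y = 1 (Y = 4 - 1*3 = 4 - 3 = 1)
d(b) = 4 (d(b) = 1 - 1*(-3) = 1 + 3 = 4)
u(z) = 7 + 4/(3*z) (u(z) = 7 + (4/z)/3 = 7 + 4/(3*z))
u(49)/(30163 - 1*6765) = (7 + (4/3)/49)/(30163 - 1*6765) = (7 + (4/3)*(1/49))/(30163 - 6765) = (7 + 4/147)/23398 = (1033/147)*(1/23398) = 1033/3439506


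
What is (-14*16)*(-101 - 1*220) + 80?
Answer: 71984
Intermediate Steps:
(-14*16)*(-101 - 1*220) + 80 = -224*(-101 - 220) + 80 = -224*(-321) + 80 = 71904 + 80 = 71984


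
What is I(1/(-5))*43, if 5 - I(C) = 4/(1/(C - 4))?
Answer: 4687/5 ≈ 937.40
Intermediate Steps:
I(C) = 21 - 4*C (I(C) = 5 - 4/(1/(C - 4)) = 5 - 4/(1/(-4 + C)) = 5 - 4*(-4 + C) = 5 - (-16 + 4*C) = 5 + (16 - 4*C) = 21 - 4*C)
I(1/(-5))*43 = (21 - 4/(-5))*43 = (21 - 4*(-⅕))*43 = (21 + ⅘)*43 = (109/5)*43 = 4687/5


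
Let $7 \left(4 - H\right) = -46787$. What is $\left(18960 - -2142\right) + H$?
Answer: $\frac{194529}{7} \approx 27790.0$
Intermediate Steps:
$H = \frac{46815}{7}$ ($H = 4 - - \frac{46787}{7} = 4 + \frac{46787}{7} = \frac{46815}{7} \approx 6687.9$)
$\left(18960 - -2142\right) + H = \left(18960 - -2142\right) + \frac{46815}{7} = \left(18960 + 2142\right) + \frac{46815}{7} = 21102 + \frac{46815}{7} = \frac{194529}{7}$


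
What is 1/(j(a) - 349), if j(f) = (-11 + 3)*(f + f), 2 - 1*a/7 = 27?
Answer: 1/2451 ≈ 0.00040800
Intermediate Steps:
a = -175 (a = 14 - 7*27 = 14 - 189 = -175)
j(f) = -16*f
1/(j(a) - 349) = 1/(-16*(-175) - 349) = 1/(2800 - 349) = 1/2451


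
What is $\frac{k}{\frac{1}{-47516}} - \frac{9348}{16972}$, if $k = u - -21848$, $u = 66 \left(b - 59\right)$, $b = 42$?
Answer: $- \frac{4178576904025}{4243} \approx -9.8482 \cdot 10^{8}$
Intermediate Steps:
$u = -1122$ ($u = 66 \left(42 - 59\right) = 66 \left(-17\right) = -1122$)
$k = 20726$ ($k = -1122 - -21848 = -1122 + 21848 = 20726$)
$\frac{k}{\frac{1}{-47516}} - \frac{9348}{16972} = \frac{20726}{\frac{1}{-47516}} - \frac{9348}{16972} = \frac{20726}{- \frac{1}{47516}} - \frac{2337}{4243} = 20726 \left(-47516\right) - \frac{2337}{4243} = -984816616 - \frac{2337}{4243} = - \frac{4178576904025}{4243}$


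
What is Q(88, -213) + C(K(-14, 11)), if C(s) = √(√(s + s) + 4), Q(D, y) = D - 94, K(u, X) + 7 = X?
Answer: -6 + √(4 + 2*√2) ≈ -3.3869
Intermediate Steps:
K(u, X) = -7 + X
Q(D, y) = -94 + D
C(s) = √(4 + √2*√s) (C(s) = √(√(2*s) + 4) = √(√2*√s + 4) = √(4 + √2*√s))
Q(88, -213) + C(K(-14, 11)) = (-94 + 88) + √(4 + √2*√(-7 + 11)) = -6 + √(4 + √2*√4) = -6 + √(4 + √2*2) = -6 + √(4 + 2*√2)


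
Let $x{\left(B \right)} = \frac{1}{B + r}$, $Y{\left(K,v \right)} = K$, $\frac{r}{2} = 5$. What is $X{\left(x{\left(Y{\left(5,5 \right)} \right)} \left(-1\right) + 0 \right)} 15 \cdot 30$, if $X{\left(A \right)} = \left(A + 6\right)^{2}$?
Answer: $15842$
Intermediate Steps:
$r = 10$ ($r = 2 \cdot 5 = 10$)
$x{\left(B \right)} = \frac{1}{10 + B}$ ($x{\left(B \right)} = \frac{1}{B + 10} = \frac{1}{10 + B}$)
$X{\left(A \right)} = \left(6 + A\right)^{2}$
$X{\left(x{\left(Y{\left(5,5 \right)} \right)} \left(-1\right) + 0 \right)} 15 \cdot 30 = \left(6 + \left(\frac{1}{10 + 5} \left(-1\right) + 0\right)\right)^{2} \cdot 15 \cdot 30 = \left(6 + \left(\frac{1}{15} \left(-1\right) + 0\right)\right)^{2} \cdot 15 \cdot 30 = \left(6 + \left(- \frac{1}{15} + 0\right)\right)^{2} \cdot 15 \cdot 30 = \left(6 - \frac{1}{15}\right)^{2} \cdot 15 \cdot 30 = \left(\frac{89}{15}\right)^{2} \cdot 15 \cdot 30 = \frac{7921}{225} \cdot 15 \cdot 30 = \frac{7921}{15} \cdot 30 = 15842$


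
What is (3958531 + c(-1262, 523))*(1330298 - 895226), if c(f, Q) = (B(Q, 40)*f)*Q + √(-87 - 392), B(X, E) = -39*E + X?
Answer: 299505954650496 + 435072*I*√479 ≈ 2.9951e+14 + 9.522e+6*I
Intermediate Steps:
B(X, E) = X - 39*E
c(f, Q) = I*√479 + Q*f*(-1560 + Q) (c(f, Q) = ((Q - 39*40)*f)*Q + √(-87 - 392) = ((Q - 1560)*f)*Q + √(-479) = ((-1560 + Q)*f)*Q + I*√479 = (f*(-1560 + Q))*Q + I*√479 = Q*f*(-1560 + Q) + I*√479 = I*√479 + Q*f*(-1560 + Q))
(3958531 + c(-1262, 523))*(1330298 - 895226) = (3958531 + (I*√479 + 523*(-1262)*(-1560 + 523)))*(1330298 - 895226) = (3958531 + (I*√479 + 523*(-1262)*(-1037)))*435072 = (3958531 + (I*√479 + 684446962))*435072 = (3958531 + (684446962 + I*√479))*435072 = (688405493 + I*√479)*435072 = 299505954650496 + 435072*I*√479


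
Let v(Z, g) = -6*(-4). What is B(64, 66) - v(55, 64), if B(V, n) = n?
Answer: 42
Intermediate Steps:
v(Z, g) = 24
B(64, 66) - v(55, 64) = 66 - 1*24 = 66 - 24 = 42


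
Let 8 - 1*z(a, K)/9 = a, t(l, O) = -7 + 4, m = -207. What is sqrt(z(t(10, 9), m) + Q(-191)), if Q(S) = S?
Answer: 2*I*sqrt(23) ≈ 9.5917*I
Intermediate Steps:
t(l, O) = -3
z(a, K) = 72 - 9*a
sqrt(z(t(10, 9), m) + Q(-191)) = sqrt((72 - 9*(-3)) - 191) = sqrt((72 + 27) - 191) = sqrt(99 - 191) = sqrt(-92) = 2*I*sqrt(23)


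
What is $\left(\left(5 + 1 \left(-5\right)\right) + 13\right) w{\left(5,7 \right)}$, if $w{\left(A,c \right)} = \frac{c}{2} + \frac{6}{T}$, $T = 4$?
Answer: $65$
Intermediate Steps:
$w{\left(A,c \right)} = \frac{3}{2} + \frac{c}{2}$ ($w{\left(A,c \right)} = \frac{c}{2} + \frac{6}{4} = c \frac{1}{2} + 6 \cdot \frac{1}{4} = \frac{c}{2} + \frac{3}{2} = \frac{3}{2} + \frac{c}{2}$)
$\left(\left(5 + 1 \left(-5\right)\right) + 13\right) w{\left(5,7 \right)} = \left(\left(5 + 1 \left(-5\right)\right) + 13\right) \left(\frac{3}{2} + \frac{1}{2} \cdot 7\right) = \left(\left(5 - 5\right) + 13\right) \left(\frac{3}{2} + \frac{7}{2}\right) = \left(0 + 13\right) 5 = 13 \cdot 5 = 65$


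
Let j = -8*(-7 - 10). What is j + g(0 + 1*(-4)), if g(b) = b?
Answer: 132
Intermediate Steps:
j = 136 (j = -8*(-17) = 136)
j + g(0 + 1*(-4)) = 136 + (0 + 1*(-4)) = 136 + (0 - 4) = 136 - 4 = 132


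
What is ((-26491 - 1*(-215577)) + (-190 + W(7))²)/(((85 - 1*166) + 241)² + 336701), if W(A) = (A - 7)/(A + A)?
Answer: 75062/120767 ≈ 0.62154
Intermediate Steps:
W(A) = (-7 + A)/(2*A) (W(A) = (-7 + A)/((2*A)) = (-7 + A)*(1/(2*A)) = (-7 + A)/(2*A))
((-26491 - 1*(-215577)) + (-190 + W(7))²)/(((85 - 1*166) + 241)² + 336701) = ((-26491 - 1*(-215577)) + (-190 + (½)*(-7 + 7)/7)²)/(((85 - 1*166) + 241)² + 336701) = ((-26491 + 215577) + (-190 + (½)*(⅐)*0)²)/(((85 - 166) + 241)² + 336701) = (189086 + (-190 + 0)²)/((-81 + 241)² + 336701) = (189086 + (-190)²)/(160² + 336701) = (189086 + 36100)/(25600 + 336701) = 225186/362301 = 225186*(1/362301) = 75062/120767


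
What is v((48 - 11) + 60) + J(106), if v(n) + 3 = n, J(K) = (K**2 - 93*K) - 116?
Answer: 1356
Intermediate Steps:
J(K) = -116 + K**2 - 93*K
v(n) = -3 + n
v((48 - 11) + 60) + J(106) = (-3 + ((48 - 11) + 60)) + (-116 + 106**2 - 93*106) = (-3 + (37 + 60)) + (-116 + 11236 - 9858) = (-3 + 97) + 1262 = 94 + 1262 = 1356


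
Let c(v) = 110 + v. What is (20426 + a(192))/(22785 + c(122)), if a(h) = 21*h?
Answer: 24458/23017 ≈ 1.0626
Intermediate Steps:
(20426 + a(192))/(22785 + c(122)) = (20426 + 21*192)/(22785 + (110 + 122)) = (20426 + 4032)/(22785 + 232) = 24458/23017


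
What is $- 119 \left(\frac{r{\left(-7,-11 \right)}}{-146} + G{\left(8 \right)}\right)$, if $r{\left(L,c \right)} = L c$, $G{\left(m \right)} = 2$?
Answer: $- \frac{25585}{146} \approx -175.24$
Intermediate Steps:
$- 119 \left(\frac{r{\left(-7,-11 \right)}}{-146} + G{\left(8 \right)}\right) = - 119 \left(\frac{\left(-7\right) \left(-11\right)}{-146} + 2\right) = - 119 \left(77 \left(- \frac{1}{146}\right) + 2\right) = - 119 \left(- \frac{77}{146} + 2\right) = \left(-119\right) \frac{215}{146} = - \frac{25585}{146}$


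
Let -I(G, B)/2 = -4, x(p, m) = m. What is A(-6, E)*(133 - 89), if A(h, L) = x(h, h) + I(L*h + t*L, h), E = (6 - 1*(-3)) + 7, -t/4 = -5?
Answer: 88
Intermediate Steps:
t = 20 (t = -4*(-5) = 20)
I(G, B) = 8 (I(G, B) = -2*(-4) = 8)
E = 16 (E = (6 + 3) + 7 = 9 + 7 = 16)
A(h, L) = 8 + h (A(h, L) = h + 8 = 8 + h)
A(-6, E)*(133 - 89) = (8 - 6)*(133 - 89) = 2*44 = 88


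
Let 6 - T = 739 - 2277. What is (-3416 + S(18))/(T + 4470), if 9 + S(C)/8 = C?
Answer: -1672/3007 ≈ -0.55604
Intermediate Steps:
T = 1544 (T = 6 - (739 - 2277) = 6 - 1*(-1538) = 6 + 1538 = 1544)
S(C) = -72 + 8*C
(-3416 + S(18))/(T + 4470) = (-3416 + (-72 + 8*18))/(1544 + 4470) = (-3416 + (-72 + 144))/6014 = (-3416 + 72)*(1/6014) = -3344*1/6014 = -1672/3007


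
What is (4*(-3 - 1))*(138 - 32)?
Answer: -1696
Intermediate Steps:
(4*(-3 - 1))*(138 - 32) = (4*(-4))*106 = -16*106 = -1696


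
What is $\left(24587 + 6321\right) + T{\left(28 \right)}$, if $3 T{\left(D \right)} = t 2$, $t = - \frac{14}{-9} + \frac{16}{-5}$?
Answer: $\frac{4172432}{135} \approx 30907.0$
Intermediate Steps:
$t = - \frac{74}{45}$ ($t = \left(-14\right) \left(- \frac{1}{9}\right) + 16 \left(- \frac{1}{5}\right) = \frac{14}{9} - \frac{16}{5} = - \frac{74}{45} \approx -1.6444$)
$T{\left(D \right)} = - \frac{148}{135}$ ($T{\left(D \right)} = \frac{\left(- \frac{74}{45}\right) 2}{3} = \frac{1}{3} \left(- \frac{148}{45}\right) = - \frac{148}{135}$)
$\left(24587 + 6321\right) + T{\left(28 \right)} = \left(24587 + 6321\right) - \frac{148}{135} = 30908 - \frac{148}{135} = \frac{4172432}{135}$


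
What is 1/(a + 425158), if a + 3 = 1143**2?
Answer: 1/1731604 ≈ 5.7750e-7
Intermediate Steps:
a = 1306446 (a = -3 + 1143**2 = -3 + 1306449 = 1306446)
1/(a + 425158) = 1/(1306446 + 425158) = 1/1731604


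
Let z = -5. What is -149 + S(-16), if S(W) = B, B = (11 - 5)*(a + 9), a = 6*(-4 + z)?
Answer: -419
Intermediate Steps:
a = -54 (a = 6*(-4 - 5) = 6*(-9) = -54)
B = -270 (B = (11 - 5)*(-54 + 9) = 6*(-45) = -270)
S(W) = -270
-149 + S(-16) = -149 - 270 = -419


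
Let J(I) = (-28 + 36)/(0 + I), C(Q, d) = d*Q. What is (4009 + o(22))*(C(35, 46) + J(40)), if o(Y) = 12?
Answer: 32373071/5 ≈ 6.4746e+6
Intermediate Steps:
C(Q, d) = Q*d
J(I) = 8/I
(4009 + o(22))*(C(35, 46) + J(40)) = (4009 + 12)*(35*46 + 8/40) = 4021*(1610 + 8*(1/40)) = 4021*(1610 + ⅕) = 4021*(8051/5) = 32373071/5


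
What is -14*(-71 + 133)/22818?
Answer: -434/11409 ≈ -0.038040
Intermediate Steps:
-14*(-71 + 133)/22818 = -14*62*(1/22818) = -868*1/22818 = -434/11409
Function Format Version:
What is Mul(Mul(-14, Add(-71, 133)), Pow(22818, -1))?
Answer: Rational(-434, 11409) ≈ -0.038040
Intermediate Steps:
Mul(Mul(-14, Add(-71, 133)), Pow(22818, -1)) = Mul(Mul(-14, 62), Rational(1, 22818)) = Mul(-868, Rational(1, 22818)) = Rational(-434, 11409)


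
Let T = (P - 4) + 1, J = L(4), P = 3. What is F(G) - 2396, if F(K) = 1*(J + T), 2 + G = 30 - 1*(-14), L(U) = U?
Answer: -2392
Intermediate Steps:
J = 4
G = 42 (G = -2 + (30 - 1*(-14)) = -2 + (30 + 14) = -2 + 44 = 42)
T = 0 (T = (3 - 4) + 1 = -1 + 1 = 0)
F(K) = 4 (F(K) = 1*(4 + 0) = 1*4 = 4)
F(G) - 2396 = 4 - 2396 = -2392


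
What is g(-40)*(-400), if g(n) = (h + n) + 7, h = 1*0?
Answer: 13200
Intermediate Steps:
h = 0
g(n) = 7 + n (g(n) = (0 + n) + 7 = n + 7 = 7 + n)
g(-40)*(-400) = (7 - 40)*(-400) = -33*(-400) = 13200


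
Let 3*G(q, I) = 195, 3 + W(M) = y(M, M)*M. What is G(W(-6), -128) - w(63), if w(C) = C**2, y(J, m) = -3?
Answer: -3904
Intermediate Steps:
W(M) = -3 - 3*M
G(q, I) = 65 (G(q, I) = (1/3)*195 = 65)
G(W(-6), -128) - w(63) = 65 - 1*63**2 = 65 - 1*3969 = 65 - 3969 = -3904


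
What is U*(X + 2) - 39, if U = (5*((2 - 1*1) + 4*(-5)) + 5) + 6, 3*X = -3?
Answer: -123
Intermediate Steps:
X = -1 (X = (⅓)*(-3) = -1)
U = -84 (U = (5*((2 - 1) - 20) + 5) + 6 = (5*(1 - 20) + 5) + 6 = (5*(-19) + 5) + 6 = (-95 + 5) + 6 = -90 + 6 = -84)
U*(X + 2) - 39 = -84*(-1 + 2) - 39 = -84*1 - 39 = -84 - 39 = -123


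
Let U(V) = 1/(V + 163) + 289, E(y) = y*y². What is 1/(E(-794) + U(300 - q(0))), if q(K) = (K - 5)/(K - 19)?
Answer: -8792/4400975348821 ≈ -1.9977e-9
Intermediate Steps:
q(K) = (-5 + K)/(-19 + K)
E(y) = y³
U(V) = 289 + 1/(163 + V) (U(V) = 1/(163 + V) + 289 = 289 + 1/(163 + V))
1/(E(-794) + U(300 - q(0))) = 1/((-794)³ + (47108 + 289*(300 - (-5 + 0)/(-19 + 0)))/(163 + (300 - (-5 + 0)/(-19 + 0)))) = 1/(-500566184 + (47108 + 289*(300 - (-5)/(-19)))/(163 + (300 - (-5)/(-19)))) = 1/(-500566184 + (47108 + 289*(300 - (-1)*(-5)/19))/(163 + (300 - (-1)*(-5)/19))) = 1/(-500566184 + (47108 + 289*(300 - 1*5/19))/(163 + (300 - 1*5/19))) = 1/(-500566184 + (47108 + 289*(300 - 5/19))/(163 + (300 - 5/19))) = 1/(-500566184 + (47108 + 289*(5695/19))/(163 + 5695/19)) = 1/(-500566184 + (47108 + 1645855/19)/(8792/19)) = 1/(-500566184 + (19/8792)*(2540907/19)) = 1/(-500566184 + 2540907/8792) = 1/(-4400975348821/8792) = -8792/4400975348821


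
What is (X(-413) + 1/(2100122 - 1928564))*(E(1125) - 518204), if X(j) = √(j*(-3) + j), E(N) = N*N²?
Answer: 1423309921/171558 + 1423309921*√826 ≈ 4.0906e+10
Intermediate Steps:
E(N) = N³
X(j) = √2*√(-j) (X(j) = √(-3*j + j) = √(-2*j) = √2*√(-j))
(X(-413) + 1/(2100122 - 1928564))*(E(1125) - 518204) = (√2*√(-1*(-413)) + 1/(2100122 - 1928564))*(1125³ - 518204) = (√2*√413 + 1/171558)*(1423828125 - 518204) = (√826 + 1/171558)*1423309921 = (1/171558 + √826)*1423309921 = 1423309921/171558 + 1423309921*√826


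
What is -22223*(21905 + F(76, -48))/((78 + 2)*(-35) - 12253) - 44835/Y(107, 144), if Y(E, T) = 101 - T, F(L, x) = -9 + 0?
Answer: 21598477999/647279 ≈ 33368.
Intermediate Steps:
F(L, x) = -9
-22223*(21905 + F(76, -48))/((78 + 2)*(-35) - 12253) - 44835/Y(107, 144) = -22223*(21905 - 9)/((78 + 2)*(-35) - 12253) - 44835/(101 - 1*144) = -22223*21896/(80*(-35) - 12253) - 44835/(101 - 144) = -22223*21896/(-2800 - 12253) - 44835/(-43) = -22223/((-15053*1/21896)) - 44835*(-1/43) = -22223/(-15053/21896) + 44835/43 = -22223*(-21896/15053) + 44835/43 = 486594808/15053 + 44835/43 = 21598477999/647279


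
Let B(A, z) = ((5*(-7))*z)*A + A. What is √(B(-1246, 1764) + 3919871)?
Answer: √80846665 ≈ 8991.5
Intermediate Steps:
B(A, z) = A - 35*A*z (B(A, z) = (-35*z)*A + A = -35*A*z + A = A - 35*A*z)
√(B(-1246, 1764) + 3919871) = √(-1246*(1 - 35*1764) + 3919871) = √(-1246*(1 - 61740) + 3919871) = √(-1246*(-61739) + 3919871) = √(76926794 + 3919871) = √80846665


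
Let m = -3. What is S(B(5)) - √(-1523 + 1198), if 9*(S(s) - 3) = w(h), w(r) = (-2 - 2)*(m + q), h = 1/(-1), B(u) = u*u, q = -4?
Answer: 55/9 - 5*I*√13 ≈ 6.1111 - 18.028*I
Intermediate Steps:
B(u) = u²
h = -1
w(r) = 28 (w(r) = (-2 - 2)*(-3 - 4) = -4*(-7) = 28)
S(s) = 55/9 (S(s) = 3 + (⅑)*28 = 3 + 28/9 = 55/9)
S(B(5)) - √(-1523 + 1198) = 55/9 - √(-1523 + 1198) = 55/9 - √(-325) = 55/9 - 5*I*√13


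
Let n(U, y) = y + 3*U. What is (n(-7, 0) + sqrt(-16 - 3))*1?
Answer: -21 + I*sqrt(19) ≈ -21.0 + 4.3589*I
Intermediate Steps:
(n(-7, 0) + sqrt(-16 - 3))*1 = ((0 + 3*(-7)) + sqrt(-16 - 3))*1 = ((0 - 21) + sqrt(-19))*1 = (-21 + I*sqrt(19))*1 = -21 + I*sqrt(19)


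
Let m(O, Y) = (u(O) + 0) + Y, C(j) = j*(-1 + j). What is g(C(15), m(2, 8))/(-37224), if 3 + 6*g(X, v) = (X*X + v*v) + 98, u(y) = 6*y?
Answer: -4955/24816 ≈ -0.19967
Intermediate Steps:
m(O, Y) = Y + 6*O (m(O, Y) = (6*O + 0) + Y = 6*O + Y = Y + 6*O)
g(X, v) = 95/6 + X²/6 + v²/6 (g(X, v) = -½ + ((X*X + v*v) + 98)/6 = -½ + ((X² + v²) + 98)/6 = -½ + (98 + X² + v²)/6 = -½ + (49/3 + X²/6 + v²/6) = 95/6 + X²/6 + v²/6)
g(C(15), m(2, 8))/(-37224) = (95/6 + (15*(-1 + 15))²/6 + (8 + 6*2)²/6)/(-37224) = (95/6 + (15*14)²/6 + (8 + 12)²/6)*(-1/37224) = (95/6 + (⅙)*210² + (⅙)*20²)*(-1/37224) = (95/6 + (⅙)*44100 + (⅙)*400)*(-1/37224) = (95/6 + 7350 + 200/3)*(-1/37224) = (14865/2)*(-1/37224) = -4955/24816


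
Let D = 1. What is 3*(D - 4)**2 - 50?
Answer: -23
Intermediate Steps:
3*(D - 4)**2 - 50 = 3*(1 - 4)**2 - 50 = 3*(-3)**2 - 50 = 3*9 - 50 = 27 - 50 = -23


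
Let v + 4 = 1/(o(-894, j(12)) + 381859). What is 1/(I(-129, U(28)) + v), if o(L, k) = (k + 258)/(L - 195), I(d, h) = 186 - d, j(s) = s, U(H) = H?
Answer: 46204909/14369726820 ≈ 0.0032154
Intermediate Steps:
o(L, k) = (258 + k)/(-195 + L)
v = -184819515/46204909 (v = -4 + 1/((258 + 12)/(-195 - 894) + 381859) = -4 + 1/(270/(-1089) + 381859) = -4 + 1/(-1/1089*270 + 381859) = -4 + 1/(-30/121 + 381859) = -4 + 1/(46204909/121) = -4 + 121/46204909 = -184819515/46204909 ≈ -4.0000)
1/(I(-129, U(28)) + v) = 1/((186 - 1*(-129)) - 184819515/46204909) = 1/((186 + 129) - 184819515/46204909) = 1/(315 - 184819515/46204909) = 1/(14369726820/46204909) = 46204909/14369726820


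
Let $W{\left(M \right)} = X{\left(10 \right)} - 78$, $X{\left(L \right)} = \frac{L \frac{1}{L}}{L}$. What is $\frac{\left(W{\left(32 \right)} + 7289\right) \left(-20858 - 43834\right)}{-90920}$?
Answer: $\frac{1166251203}{227300} \approx 5130.9$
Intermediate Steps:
$X{\left(L \right)} = \frac{1}{L}$ ($X{\left(L \right)} = 1 \frac{1}{L} = \frac{1}{L}$)
$W{\left(M \right)} = - \frac{779}{10}$ ($W{\left(M \right)} = \frac{1}{10} - 78 = - \frac{779}{10}$)
$\frac{\left(W{\left(32 \right)} + 7289\right) \left(-20858 - 43834\right)}{-90920} = \frac{\left(- \frac{779}{10} + 7289\right) \left(-20858 - 43834\right)}{-90920} = \frac{72111}{10} \left(-64692\right) \left(- \frac{1}{90920}\right) = \left(- \frac{2332502406}{5}\right) \left(- \frac{1}{90920}\right) = \frac{1166251203}{227300}$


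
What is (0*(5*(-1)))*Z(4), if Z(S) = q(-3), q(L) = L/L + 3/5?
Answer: 0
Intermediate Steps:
q(L) = 8/5 (q(L) = 1 + 3*(⅕) = 1 + ⅗ = 8/5)
Z(S) = 8/5
(0*(5*(-1)))*Z(4) = (0*(5*(-1)))*(8/5) = (0*(-5))*(8/5) = 0*(8/5) = 0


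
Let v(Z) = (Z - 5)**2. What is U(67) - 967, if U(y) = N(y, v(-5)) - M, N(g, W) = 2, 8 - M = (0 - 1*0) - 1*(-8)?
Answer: -965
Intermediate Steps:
M = 0 (M = 8 - ((0 - 1*0) - 1*(-8)) = 8 - ((0 + 0) + 8) = 8 - (0 + 8) = 8 - 1*8 = 8 - 8 = 0)
v(Z) = (-5 + Z)**2
U(y) = 2 (U(y) = 2 - 1*0 = 2 + 0 = 2)
U(67) - 967 = 2 - 967 = -965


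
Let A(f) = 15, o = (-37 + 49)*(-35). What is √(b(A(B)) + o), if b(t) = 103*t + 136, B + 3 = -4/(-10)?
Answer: √1261 ≈ 35.511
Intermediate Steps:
o = -420 (o = 12*(-35) = -420)
B = -13/5 (B = -3 - 4/(-10) = -3 - 4*(-⅒) = -3 + ⅖ = -13/5 ≈ -2.6000)
b(t) = 136 + 103*t
√(b(A(B)) + o) = √((136 + 103*15) - 420) = √((136 + 1545) - 420) = √(1681 - 420) = √1261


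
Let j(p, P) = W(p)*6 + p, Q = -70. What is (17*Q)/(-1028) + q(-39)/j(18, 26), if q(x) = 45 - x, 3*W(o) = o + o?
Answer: 16121/7710 ≈ 2.0909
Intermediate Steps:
W(o) = 2*o/3 (W(o) = (o + o)/3 = (2*o)/3 = 2*o/3)
j(p, P) = 5*p (j(p, P) = (2*p/3)*6 + p = 4*p + p = 5*p)
(17*Q)/(-1028) + q(-39)/j(18, 26) = (17*(-70))/(-1028) + (45 - 1*(-39))/((5*18)) = -1190*(-1/1028) + (45 + 39)/90 = 595/514 + 84*(1/90) = 595/514 + 14/15 = 16121/7710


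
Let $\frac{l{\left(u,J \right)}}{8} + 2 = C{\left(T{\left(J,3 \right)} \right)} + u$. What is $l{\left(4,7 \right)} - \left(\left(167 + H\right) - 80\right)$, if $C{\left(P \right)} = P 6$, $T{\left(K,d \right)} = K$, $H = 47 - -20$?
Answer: $198$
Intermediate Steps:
$H = 67$ ($H = 47 + 20 = 67$)
$C{\left(P \right)} = 6 P$
$l{\left(u,J \right)} = -16 + 8 u + 48 J$ ($l{\left(u,J \right)} = -16 + 8 \left(6 J + u\right) = -16 + 8 \left(u + 6 J\right) = -16 + \left(8 u + 48 J\right) = -16 + 8 u + 48 J$)
$l{\left(4,7 \right)} - \left(\left(167 + H\right) - 80\right) = \left(-16 + 8 \cdot 4 + 48 \cdot 7\right) - \left(\left(167 + 67\right) - 80\right) = \left(-16 + 32 + 336\right) - \left(234 - 80\right) = 352 - 154 = 198$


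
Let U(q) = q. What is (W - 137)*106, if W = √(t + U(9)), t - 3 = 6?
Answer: -14522 + 318*√2 ≈ -14072.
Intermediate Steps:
t = 9 (t = 3 + 6 = 9)
W = 3*√2 (W = √(9 + 9) = √18 = 3*√2 ≈ 4.2426)
(W - 137)*106 = (3*√2 - 137)*106 = (-137 + 3*√2)*106 = -14522 + 318*√2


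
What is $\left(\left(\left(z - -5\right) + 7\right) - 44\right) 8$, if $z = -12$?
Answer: $-352$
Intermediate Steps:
$\left(\left(\left(z - -5\right) + 7\right) - 44\right) 8 = \left(\left(\left(-12 - -5\right) + 7\right) - 44\right) 8 = \left(\left(\left(-12 + 5\right) + 7\right) - 44\right) 8 = \left(\left(-7 + 7\right) - 44\right) 8 = \left(0 - 44\right) 8 = \left(-44\right) 8 = -352$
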